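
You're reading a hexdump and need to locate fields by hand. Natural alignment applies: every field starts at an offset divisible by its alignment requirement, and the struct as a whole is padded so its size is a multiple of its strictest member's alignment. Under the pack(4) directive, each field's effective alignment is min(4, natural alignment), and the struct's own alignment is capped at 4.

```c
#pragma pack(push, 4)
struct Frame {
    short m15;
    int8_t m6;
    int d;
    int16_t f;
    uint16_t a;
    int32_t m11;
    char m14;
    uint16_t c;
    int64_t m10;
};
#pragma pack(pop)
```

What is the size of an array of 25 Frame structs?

700

0..2  m15  (2B, 2-aligned)
2..3  m6  (1B, 1-aligned)
3..4  -- padding (1B)
4..8  d  (4B, 4-aligned)
8..10  f  (2B, 2-aligned)
10..12  a  (2B, 2-aligned)
12..16  m11  (4B, 4-aligned)
16..17  m14  (1B, 1-aligned)
17..18  -- padding (1B)
18..20  c  (2B, 2-aligned)
20..28  m10  (8B, 4-aligned)
sizeof = 28, alignof = 4
array of 25: 25 × 28 = 700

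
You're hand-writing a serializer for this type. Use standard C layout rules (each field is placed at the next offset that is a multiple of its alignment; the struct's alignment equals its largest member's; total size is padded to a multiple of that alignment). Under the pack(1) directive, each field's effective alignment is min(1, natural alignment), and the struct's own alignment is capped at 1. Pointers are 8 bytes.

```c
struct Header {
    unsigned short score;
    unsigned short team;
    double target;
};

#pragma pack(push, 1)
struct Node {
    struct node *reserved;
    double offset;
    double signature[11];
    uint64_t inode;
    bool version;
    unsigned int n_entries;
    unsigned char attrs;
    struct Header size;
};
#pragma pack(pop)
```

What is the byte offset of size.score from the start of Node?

Header: @0: score [2B, align 2] → 2; @2: team [2B, align 2] → 4; +4 pad (align 8); @8: target [8B, align 8] → 16; size 16, align 8
@0: reserved [8B, align 1] → 8
@8: offset [8B, align 1] → 16
@16: signature [88B, align 1] → 104
@104: inode [8B, align 1] → 112
@112: version [1B, align 1] → 113
@113: n_entries [4B, align 1] → 117
@117: attrs [1B, align 1] → 118
@118: size [16B, align 1] → 134
within Header: score at 0
118 + 0 = 118

118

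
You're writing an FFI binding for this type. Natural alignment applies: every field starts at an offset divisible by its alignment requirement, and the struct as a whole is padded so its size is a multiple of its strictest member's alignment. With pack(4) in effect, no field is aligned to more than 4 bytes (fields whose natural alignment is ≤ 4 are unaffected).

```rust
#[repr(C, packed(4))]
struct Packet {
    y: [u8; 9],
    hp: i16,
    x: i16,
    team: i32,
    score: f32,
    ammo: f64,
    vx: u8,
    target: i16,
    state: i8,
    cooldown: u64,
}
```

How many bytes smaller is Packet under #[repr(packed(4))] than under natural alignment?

0

natural layout:
  @0: y [9B, align 1] → 9
  +1 pad (align 2)
  @10: hp [2B, align 2] → 12
  @12: x [2B, align 2] → 14
  +2 pad (align 4)
  @16: team [4B, align 4] → 20
  @20: score [4B, align 4] → 24
  @24: ammo [8B, align 8] → 32
  @32: vx [1B, align 1] → 33
  +1 pad (align 2)
  @34: target [2B, align 2] → 36
  @36: state [1B, align 1] → 37
  +3 pad (align 8)
  @40: cooldown [8B, align 8] → 48
  size 48, align 8
packed(4) layout:
  @0: y [9B, align 1] → 9
  +1 pad (align 2)
  @10: hp [2B, align 2] → 12
  @12: x [2B, align 2] → 14
  +2 pad (align 4)
  @16: team [4B, align 4] → 20
  @20: score [4B, align 4] → 24
  @24: ammo [8B, align 4] → 32
  @32: vx [1B, align 1] → 33
  +1 pad (align 2)
  @34: target [2B, align 2] → 36
  @36: state [1B, align 1] → 37
  +3 pad (align 4)
  @40: cooldown [8B, align 4] → 48
  size 48, align 4
48 − 48 = 0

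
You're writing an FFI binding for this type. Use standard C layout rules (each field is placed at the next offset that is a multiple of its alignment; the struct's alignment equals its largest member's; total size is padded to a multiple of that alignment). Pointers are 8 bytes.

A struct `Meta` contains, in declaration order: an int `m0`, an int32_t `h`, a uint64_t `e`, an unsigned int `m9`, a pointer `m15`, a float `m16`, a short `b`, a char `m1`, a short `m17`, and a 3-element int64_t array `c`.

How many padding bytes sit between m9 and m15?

4

m0 at 0 (size 4, align 4) → ends 4
h at 4 (size 4, align 4) → ends 8
e at 8 (size 8, align 8) → ends 16
m9 at 16 (size 4, align 4) → ends 20
pad 4 to align 8 for m15
m15 at 24 (size 8, align 8) → ends 32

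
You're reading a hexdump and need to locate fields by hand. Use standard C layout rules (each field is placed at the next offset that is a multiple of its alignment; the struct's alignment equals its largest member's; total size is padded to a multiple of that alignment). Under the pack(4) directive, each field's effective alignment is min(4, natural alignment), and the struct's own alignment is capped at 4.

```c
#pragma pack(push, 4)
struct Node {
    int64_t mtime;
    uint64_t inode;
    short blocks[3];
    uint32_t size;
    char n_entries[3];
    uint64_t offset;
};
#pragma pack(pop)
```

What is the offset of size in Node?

0..8  mtime  (8B, 4-aligned)
8..16  inode  (8B, 4-aligned)
16..22  blocks  (6B, 2-aligned)
22..24  -- padding (2B)
24..28  size  (4B, 4-aligned)

24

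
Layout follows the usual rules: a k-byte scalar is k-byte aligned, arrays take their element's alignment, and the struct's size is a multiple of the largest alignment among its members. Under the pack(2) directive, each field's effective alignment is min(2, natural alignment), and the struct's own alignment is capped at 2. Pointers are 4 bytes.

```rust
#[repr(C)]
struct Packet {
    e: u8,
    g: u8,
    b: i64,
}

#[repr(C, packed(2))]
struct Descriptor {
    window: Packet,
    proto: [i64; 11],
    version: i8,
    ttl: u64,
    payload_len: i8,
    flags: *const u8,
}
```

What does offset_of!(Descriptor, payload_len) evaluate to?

Packet: e at 0 (size 1, align 1) → ends 1; g at 1 (size 1, align 1) → ends 2; pad 6 to align 8 for b; b at 8 (size 8, align 8) → ends 16; total 16 bytes, alignment 8
window at 0 (size 16, align 2) → ends 16
proto at 16 (size 88, align 2) → ends 104
version at 104 (size 1, align 1) → ends 105
pad 1 to align 2 for ttl
ttl at 106 (size 8, align 2) → ends 114
payload_len at 114 (size 1, align 1) → ends 115

114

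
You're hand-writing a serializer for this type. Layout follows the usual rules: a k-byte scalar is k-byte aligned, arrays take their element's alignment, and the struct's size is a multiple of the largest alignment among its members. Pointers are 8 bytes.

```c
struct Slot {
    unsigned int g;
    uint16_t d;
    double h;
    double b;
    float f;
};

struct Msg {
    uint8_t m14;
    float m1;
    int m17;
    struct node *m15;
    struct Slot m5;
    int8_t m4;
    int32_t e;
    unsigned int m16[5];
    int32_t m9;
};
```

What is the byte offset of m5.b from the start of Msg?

Slot: @0: g [4B, align 4] → 4; @4: d [2B, align 2] → 6; +2 pad (align 8); @8: h [8B, align 8] → 16; @16: b [8B, align 8] → 24; @24: f [4B, align 4] → 28; +4 tail pad (align 8); size 32, align 8
@0: m14 [1B, align 1] → 1
+3 pad (align 4)
@4: m1 [4B, align 4] → 8
@8: m17 [4B, align 4] → 12
+4 pad (align 8)
@16: m15 [8B, align 8] → 24
@24: m5 [32B, align 8] → 56
within Slot: b at 16
24 + 16 = 40

40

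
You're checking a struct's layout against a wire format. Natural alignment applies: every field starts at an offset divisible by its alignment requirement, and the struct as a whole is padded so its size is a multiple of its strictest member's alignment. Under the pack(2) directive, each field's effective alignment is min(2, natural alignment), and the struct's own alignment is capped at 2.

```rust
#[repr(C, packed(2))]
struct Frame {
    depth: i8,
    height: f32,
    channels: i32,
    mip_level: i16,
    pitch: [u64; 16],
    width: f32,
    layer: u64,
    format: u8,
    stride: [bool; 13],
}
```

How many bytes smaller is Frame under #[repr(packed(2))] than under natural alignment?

10

natural layout:
  depth at 0 (size 1, align 1) → ends 1
  pad 3 to align 4 for height
  height at 4 (size 4, align 4) → ends 8
  channels at 8 (size 4, align 4) → ends 12
  mip_level at 12 (size 2, align 2) → ends 14
  pad 2 to align 8 for pitch
  pitch at 16 (size 128, align 8) → ends 144
  width at 144 (size 4, align 4) → ends 148
  pad 4 to align 8 for layer
  layer at 152 (size 8, align 8) → ends 160
  format at 160 (size 1, align 1) → ends 161
  stride at 161 (size 13, align 1) → ends 174
  tail pad 2 to reach multiple of 8
  total 176 bytes, alignment 8
packed(2) layout:
  depth at 0 (size 1, align 1) → ends 1
  pad 1 to align 2 for height
  height at 2 (size 4, align 2) → ends 6
  channels at 6 (size 4, align 2) → ends 10
  mip_level at 10 (size 2, align 2) → ends 12
  pitch at 12 (size 128, align 2) → ends 140
  width at 140 (size 4, align 2) → ends 144
  layer at 144 (size 8, align 2) → ends 152
  format at 152 (size 1, align 1) → ends 153
  stride at 153 (size 13, align 1) → ends 166
  total 166 bytes, alignment 2
176 − 166 = 10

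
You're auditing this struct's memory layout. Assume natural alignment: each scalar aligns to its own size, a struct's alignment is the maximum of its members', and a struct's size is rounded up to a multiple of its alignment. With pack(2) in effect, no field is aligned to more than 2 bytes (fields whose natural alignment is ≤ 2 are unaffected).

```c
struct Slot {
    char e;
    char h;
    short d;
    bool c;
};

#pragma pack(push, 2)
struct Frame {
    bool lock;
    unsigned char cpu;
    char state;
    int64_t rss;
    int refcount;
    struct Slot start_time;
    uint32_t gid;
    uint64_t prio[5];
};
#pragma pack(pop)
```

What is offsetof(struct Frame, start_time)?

Slot: @0: e [1B, align 1] → 1; @1: h [1B, align 1] → 2; @2: d [2B, align 2] → 4; @4: c [1B, align 1] → 5; +1 tail pad (align 2); size 6, align 2
@0: lock [1B, align 1] → 1
@1: cpu [1B, align 1] → 2
@2: state [1B, align 1] → 3
+1 pad (align 2)
@4: rss [8B, align 2] → 12
@12: refcount [4B, align 2] → 16
@16: start_time [6B, align 2] → 22

16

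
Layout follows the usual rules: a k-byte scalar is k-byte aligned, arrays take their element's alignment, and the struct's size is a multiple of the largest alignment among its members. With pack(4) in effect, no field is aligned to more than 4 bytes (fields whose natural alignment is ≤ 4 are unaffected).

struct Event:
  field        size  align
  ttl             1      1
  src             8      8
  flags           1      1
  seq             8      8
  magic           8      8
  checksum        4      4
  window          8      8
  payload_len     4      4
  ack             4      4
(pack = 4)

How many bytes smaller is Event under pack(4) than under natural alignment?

12

natural layout:
  @0: ttl [1B, align 1] → 1
  +7 pad (align 8)
  @8: src [8B, align 8] → 16
  @16: flags [1B, align 1] → 17
  +7 pad (align 8)
  @24: seq [8B, align 8] → 32
  @32: magic [8B, align 8] → 40
  @40: checksum [4B, align 4] → 44
  +4 pad (align 8)
  @48: window [8B, align 8] → 56
  @56: payload_len [4B, align 4] → 60
  @60: ack [4B, align 4] → 64
  size 64, align 8
packed(4) layout:
  @0: ttl [1B, align 1] → 1
  +3 pad (align 4)
  @4: src [8B, align 4] → 12
  @12: flags [1B, align 1] → 13
  +3 pad (align 4)
  @16: seq [8B, align 4] → 24
  @24: magic [8B, align 4] → 32
  @32: checksum [4B, align 4] → 36
  @36: window [8B, align 4] → 44
  @44: payload_len [4B, align 4] → 48
  @48: ack [4B, align 4] → 52
  size 52, align 4
64 − 52 = 12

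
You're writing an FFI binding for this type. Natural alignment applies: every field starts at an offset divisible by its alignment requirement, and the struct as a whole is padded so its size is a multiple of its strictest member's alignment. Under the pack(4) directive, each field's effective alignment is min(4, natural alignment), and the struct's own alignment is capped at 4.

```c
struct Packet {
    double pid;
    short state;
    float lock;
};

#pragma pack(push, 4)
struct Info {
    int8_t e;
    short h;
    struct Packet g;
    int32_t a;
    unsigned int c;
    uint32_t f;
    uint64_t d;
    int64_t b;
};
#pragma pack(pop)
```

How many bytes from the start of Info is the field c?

24

Packet: 0..8  pid  (8B, 8-aligned); 8..10  state  (2B, 2-aligned); 10..12  -- padding (2B); 12..16  lock  (4B, 4-aligned); sizeof = 16, alignof = 8
0..1  e  (1B, 1-aligned)
1..2  -- padding (1B)
2..4  h  (2B, 2-aligned)
4..20  g  (16B, 4-aligned)
20..24  a  (4B, 4-aligned)
24..28  c  (4B, 4-aligned)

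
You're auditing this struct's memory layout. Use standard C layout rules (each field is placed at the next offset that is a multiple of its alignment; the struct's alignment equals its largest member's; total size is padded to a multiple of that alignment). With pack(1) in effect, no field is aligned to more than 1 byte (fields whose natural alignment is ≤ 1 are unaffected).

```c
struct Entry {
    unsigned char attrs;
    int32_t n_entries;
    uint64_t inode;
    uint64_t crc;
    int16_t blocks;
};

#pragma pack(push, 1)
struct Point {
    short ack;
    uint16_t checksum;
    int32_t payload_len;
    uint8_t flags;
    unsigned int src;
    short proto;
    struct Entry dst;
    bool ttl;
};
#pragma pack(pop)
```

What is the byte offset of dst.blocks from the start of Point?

Entry: attrs at 0 (size 1, align 1) → ends 1; pad 3 to align 4 for n_entries; n_entries at 4 (size 4, align 4) → ends 8; inode at 8 (size 8, align 8) → ends 16; crc at 16 (size 8, align 8) → ends 24; blocks at 24 (size 2, align 2) → ends 26; tail pad 6 to reach multiple of 8; total 32 bytes, alignment 8
ack at 0 (size 2, align 1) → ends 2
checksum at 2 (size 2, align 1) → ends 4
payload_len at 4 (size 4, align 1) → ends 8
flags at 8 (size 1, align 1) → ends 9
src at 9 (size 4, align 1) → ends 13
proto at 13 (size 2, align 1) → ends 15
dst at 15 (size 32, align 1) → ends 47
within Entry: blocks at 24
15 + 24 = 39

39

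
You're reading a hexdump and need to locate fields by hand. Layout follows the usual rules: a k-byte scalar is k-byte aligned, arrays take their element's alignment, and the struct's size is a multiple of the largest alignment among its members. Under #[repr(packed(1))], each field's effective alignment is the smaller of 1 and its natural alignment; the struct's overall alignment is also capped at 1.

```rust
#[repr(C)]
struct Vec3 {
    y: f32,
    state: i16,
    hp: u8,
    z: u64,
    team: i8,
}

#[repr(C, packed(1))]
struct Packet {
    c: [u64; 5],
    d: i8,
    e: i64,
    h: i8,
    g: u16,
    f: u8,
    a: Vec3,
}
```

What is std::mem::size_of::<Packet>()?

77

Vec3: 0..4  y  (4B, 4-aligned); 4..6  state  (2B, 2-aligned); 6..7  hp  (1B, 1-aligned); 7..8  -- padding (1B); 8..16  z  (8B, 8-aligned); 16..17  team  (1B, 1-aligned); 17..24  -- tail padding (7B); sizeof = 24, alignof = 8
0..40  c  (40B, 1-aligned)
40..41  d  (1B, 1-aligned)
41..49  e  (8B, 1-aligned)
49..50  h  (1B, 1-aligned)
50..52  g  (2B, 1-aligned)
52..53  f  (1B, 1-aligned)
53..77  a  (24B, 1-aligned)
sizeof = 77, alignof = 1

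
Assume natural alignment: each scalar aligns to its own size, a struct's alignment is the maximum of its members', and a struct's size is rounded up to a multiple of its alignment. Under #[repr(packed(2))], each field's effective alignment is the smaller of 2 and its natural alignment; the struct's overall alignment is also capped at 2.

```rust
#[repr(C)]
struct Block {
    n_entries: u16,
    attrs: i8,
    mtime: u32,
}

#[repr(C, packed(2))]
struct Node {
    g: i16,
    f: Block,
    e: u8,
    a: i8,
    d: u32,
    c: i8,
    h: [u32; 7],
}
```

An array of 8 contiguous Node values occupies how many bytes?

Block: n_entries at 0 (size 2, align 2) → ends 2; attrs at 2 (size 1, align 1) → ends 3; pad 1 to align 4 for mtime; mtime at 4 (size 4, align 4) → ends 8; total 8 bytes, alignment 4
g at 0 (size 2, align 2) → ends 2
f at 2 (size 8, align 2) → ends 10
e at 10 (size 1, align 1) → ends 11
a at 11 (size 1, align 1) → ends 12
d at 12 (size 4, align 2) → ends 16
c at 16 (size 1, align 1) → ends 17
pad 1 to align 2 for h
h at 18 (size 28, align 2) → ends 46
total 46 bytes, alignment 2
array of 8: 8 × 46 = 368

368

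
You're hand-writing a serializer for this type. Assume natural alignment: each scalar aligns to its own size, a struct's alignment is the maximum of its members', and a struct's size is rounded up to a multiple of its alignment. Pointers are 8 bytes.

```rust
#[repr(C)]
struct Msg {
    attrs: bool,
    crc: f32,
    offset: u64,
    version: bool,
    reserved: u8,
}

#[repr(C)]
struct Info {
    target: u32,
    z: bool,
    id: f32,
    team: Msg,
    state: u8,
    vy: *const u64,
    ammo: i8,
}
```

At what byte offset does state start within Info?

40

Msg: attrs at 0 (size 1, align 1) → ends 1; pad 3 to align 4 for crc; crc at 4 (size 4, align 4) → ends 8; offset at 8 (size 8, align 8) → ends 16; version at 16 (size 1, align 1) → ends 17; reserved at 17 (size 1, align 1) → ends 18; tail pad 6 to reach multiple of 8; total 24 bytes, alignment 8
target at 0 (size 4, align 4) → ends 4
z at 4 (size 1, align 1) → ends 5
pad 3 to align 4 for id
id at 8 (size 4, align 4) → ends 12
pad 4 to align 8 for team
team at 16 (size 24, align 8) → ends 40
state at 40 (size 1, align 1) → ends 41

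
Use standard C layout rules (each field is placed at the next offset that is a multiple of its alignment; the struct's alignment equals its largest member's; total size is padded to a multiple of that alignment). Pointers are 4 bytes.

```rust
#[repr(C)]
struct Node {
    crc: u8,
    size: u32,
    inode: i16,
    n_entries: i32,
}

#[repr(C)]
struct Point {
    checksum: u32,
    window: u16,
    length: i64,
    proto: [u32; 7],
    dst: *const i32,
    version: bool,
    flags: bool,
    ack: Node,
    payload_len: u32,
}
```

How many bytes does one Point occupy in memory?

Node: crc at 0 (size 1, align 1) → ends 1; pad 3 to align 4 for size; size at 4 (size 4, align 4) → ends 8; inode at 8 (size 2, align 2) → ends 10; pad 2 to align 4 for n_entries; n_entries at 12 (size 4, align 4) → ends 16; total 16 bytes, alignment 4
checksum at 0 (size 4, align 4) → ends 4
window at 4 (size 2, align 2) → ends 6
pad 2 to align 8 for length
length at 8 (size 8, align 8) → ends 16
proto at 16 (size 28, align 4) → ends 44
dst at 44 (size 4, align 4) → ends 48
version at 48 (size 1, align 1) → ends 49
flags at 49 (size 1, align 1) → ends 50
pad 2 to align 4 for ack
ack at 52 (size 16, align 4) → ends 68
payload_len at 68 (size 4, align 4) → ends 72
total 72 bytes, alignment 8

72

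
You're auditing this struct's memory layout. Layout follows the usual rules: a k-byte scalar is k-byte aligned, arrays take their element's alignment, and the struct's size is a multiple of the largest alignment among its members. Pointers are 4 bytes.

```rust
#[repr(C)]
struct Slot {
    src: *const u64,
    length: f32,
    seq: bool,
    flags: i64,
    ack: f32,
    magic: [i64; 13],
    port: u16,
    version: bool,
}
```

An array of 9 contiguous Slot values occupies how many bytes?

0..4  src  (4B, 4-aligned)
4..8  length  (4B, 4-aligned)
8..9  seq  (1B, 1-aligned)
9..16  -- padding (7B)
16..24  flags  (8B, 8-aligned)
24..28  ack  (4B, 4-aligned)
28..32  -- padding (4B)
32..136  magic  (104B, 8-aligned)
136..138  port  (2B, 2-aligned)
138..139  version  (1B, 1-aligned)
139..144  -- tail padding (5B)
sizeof = 144, alignof = 8
array of 9: 9 × 144 = 1296

1296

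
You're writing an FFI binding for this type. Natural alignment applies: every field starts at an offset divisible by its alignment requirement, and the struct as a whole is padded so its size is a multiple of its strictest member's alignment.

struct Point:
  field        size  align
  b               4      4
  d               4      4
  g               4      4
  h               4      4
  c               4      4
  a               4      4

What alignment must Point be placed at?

4

member alignments: b=4, d=4, g=4, h=4, c=4, a=4
max = 4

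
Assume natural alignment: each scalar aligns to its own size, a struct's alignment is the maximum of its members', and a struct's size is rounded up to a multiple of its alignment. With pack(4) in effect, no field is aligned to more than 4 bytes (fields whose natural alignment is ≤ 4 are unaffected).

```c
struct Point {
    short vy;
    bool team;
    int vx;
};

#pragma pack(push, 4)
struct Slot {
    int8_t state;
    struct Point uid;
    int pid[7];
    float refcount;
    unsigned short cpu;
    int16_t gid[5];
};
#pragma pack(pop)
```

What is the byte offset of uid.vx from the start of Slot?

8

Point: @0: vy [2B, align 2] → 2; @2: team [1B, align 1] → 3; +1 pad (align 4); @4: vx [4B, align 4] → 8; size 8, align 4
@0: state [1B, align 1] → 1
+3 pad (align 4)
@4: uid [8B, align 4] → 12
within Point: vx at 4
4 + 4 = 8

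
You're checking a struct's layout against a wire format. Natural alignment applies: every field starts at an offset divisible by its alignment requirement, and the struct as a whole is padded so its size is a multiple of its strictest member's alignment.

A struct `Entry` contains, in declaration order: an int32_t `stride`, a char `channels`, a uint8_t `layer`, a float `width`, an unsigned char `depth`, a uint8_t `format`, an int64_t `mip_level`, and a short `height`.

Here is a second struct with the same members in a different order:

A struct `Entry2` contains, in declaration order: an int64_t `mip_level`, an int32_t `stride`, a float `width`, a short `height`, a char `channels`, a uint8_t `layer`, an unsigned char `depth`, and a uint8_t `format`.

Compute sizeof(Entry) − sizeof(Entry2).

8

0..4  stride  (4B, 4-aligned)
4..5  channels  (1B, 1-aligned)
5..6  layer  (1B, 1-aligned)
6..8  -- padding (2B)
8..12  width  (4B, 4-aligned)
12..13  depth  (1B, 1-aligned)
13..14  format  (1B, 1-aligned)
14..16  -- padding (2B)
16..24  mip_level  (8B, 8-aligned)
24..26  height  (2B, 2-aligned)
26..32  -- tail padding (6B)
sizeof = 32, alignof = 8
— Entry2 —
0..8  mip_level  (8B, 8-aligned)
8..12  stride  (4B, 4-aligned)
12..16  width  (4B, 4-aligned)
16..18  height  (2B, 2-aligned)
18..19  channels  (1B, 1-aligned)
19..20  layer  (1B, 1-aligned)
20..21  depth  (1B, 1-aligned)
21..22  format  (1B, 1-aligned)
22..24  -- tail padding (2B)
sizeof = 24, alignof = 8
32 − 24 = 8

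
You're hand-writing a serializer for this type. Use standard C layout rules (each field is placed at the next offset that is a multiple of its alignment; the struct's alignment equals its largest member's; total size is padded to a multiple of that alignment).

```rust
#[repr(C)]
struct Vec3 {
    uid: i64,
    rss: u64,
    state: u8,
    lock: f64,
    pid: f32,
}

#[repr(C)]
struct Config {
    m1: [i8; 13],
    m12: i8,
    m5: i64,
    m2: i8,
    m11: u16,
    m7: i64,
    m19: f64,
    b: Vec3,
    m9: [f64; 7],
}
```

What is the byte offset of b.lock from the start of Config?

72

Vec3: @0: uid [8B, align 8] → 8; @8: rss [8B, align 8] → 16; @16: state [1B, align 1] → 17; +7 pad (align 8); @24: lock [8B, align 8] → 32; @32: pid [4B, align 4] → 36; +4 tail pad (align 8); size 40, align 8
@0: m1 [13B, align 1] → 13
@13: m12 [1B, align 1] → 14
+2 pad (align 8)
@16: m5 [8B, align 8] → 24
@24: m2 [1B, align 1] → 25
+1 pad (align 2)
@26: m11 [2B, align 2] → 28
+4 pad (align 8)
@32: m7 [8B, align 8] → 40
@40: m19 [8B, align 8] → 48
@48: b [40B, align 8] → 88
within Vec3: lock at 24
48 + 24 = 72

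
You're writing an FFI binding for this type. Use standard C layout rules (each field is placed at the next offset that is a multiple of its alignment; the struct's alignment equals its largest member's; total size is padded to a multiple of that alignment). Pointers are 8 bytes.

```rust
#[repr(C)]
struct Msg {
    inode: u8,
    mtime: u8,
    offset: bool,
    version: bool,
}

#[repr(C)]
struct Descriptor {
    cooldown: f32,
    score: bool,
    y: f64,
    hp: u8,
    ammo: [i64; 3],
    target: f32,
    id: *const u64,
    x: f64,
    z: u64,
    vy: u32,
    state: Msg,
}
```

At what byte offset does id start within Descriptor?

Msg: inode at 0 (size 1, align 1) → ends 1; mtime at 1 (size 1, align 1) → ends 2; offset at 2 (size 1, align 1) → ends 3; version at 3 (size 1, align 1) → ends 4; total 4 bytes, alignment 1
cooldown at 0 (size 4, align 4) → ends 4
score at 4 (size 1, align 1) → ends 5
pad 3 to align 8 for y
y at 8 (size 8, align 8) → ends 16
hp at 16 (size 1, align 1) → ends 17
pad 7 to align 8 for ammo
ammo at 24 (size 24, align 8) → ends 48
target at 48 (size 4, align 4) → ends 52
pad 4 to align 8 for id
id at 56 (size 8, align 8) → ends 64

56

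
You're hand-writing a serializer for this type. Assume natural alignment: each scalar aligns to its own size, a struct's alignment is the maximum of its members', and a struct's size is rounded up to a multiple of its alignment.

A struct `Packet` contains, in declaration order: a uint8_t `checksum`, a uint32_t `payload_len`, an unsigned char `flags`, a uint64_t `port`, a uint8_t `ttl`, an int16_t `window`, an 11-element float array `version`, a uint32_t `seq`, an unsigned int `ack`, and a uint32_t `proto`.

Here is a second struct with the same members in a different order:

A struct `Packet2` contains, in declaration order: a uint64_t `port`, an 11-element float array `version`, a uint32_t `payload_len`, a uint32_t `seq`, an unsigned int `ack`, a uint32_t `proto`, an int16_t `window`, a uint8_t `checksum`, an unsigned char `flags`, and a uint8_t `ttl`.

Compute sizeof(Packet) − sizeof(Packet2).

8

@0: checksum [1B, align 1] → 1
+3 pad (align 4)
@4: payload_len [4B, align 4] → 8
@8: flags [1B, align 1] → 9
+7 pad (align 8)
@16: port [8B, align 8] → 24
@24: ttl [1B, align 1] → 25
+1 pad (align 2)
@26: window [2B, align 2] → 28
@28: version [44B, align 4] → 72
@72: seq [4B, align 4] → 76
@76: ack [4B, align 4] → 80
@80: proto [4B, align 4] → 84
+4 tail pad (align 8)
size 88, align 8
— Packet2 —
@0: port [8B, align 8] → 8
@8: version [44B, align 4] → 52
@52: payload_len [4B, align 4] → 56
@56: seq [4B, align 4] → 60
@60: ack [4B, align 4] → 64
@64: proto [4B, align 4] → 68
@68: window [2B, align 2] → 70
@70: checksum [1B, align 1] → 71
@71: flags [1B, align 1] → 72
@72: ttl [1B, align 1] → 73
+7 tail pad (align 8)
size 80, align 8
88 − 80 = 8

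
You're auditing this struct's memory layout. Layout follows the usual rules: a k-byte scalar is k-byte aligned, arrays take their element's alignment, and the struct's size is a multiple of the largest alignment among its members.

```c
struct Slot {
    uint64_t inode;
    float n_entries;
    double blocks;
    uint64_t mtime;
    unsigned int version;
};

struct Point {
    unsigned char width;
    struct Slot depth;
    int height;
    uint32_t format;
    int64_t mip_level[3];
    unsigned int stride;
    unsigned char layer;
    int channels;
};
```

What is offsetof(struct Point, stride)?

80

Slot: inode at 0 (size 8, align 8) → ends 8; n_entries at 8 (size 4, align 4) → ends 12; pad 4 to align 8 for blocks; blocks at 16 (size 8, align 8) → ends 24; mtime at 24 (size 8, align 8) → ends 32; version at 32 (size 4, align 4) → ends 36; tail pad 4 to reach multiple of 8; total 40 bytes, alignment 8
width at 0 (size 1, align 1) → ends 1
pad 7 to align 8 for depth
depth at 8 (size 40, align 8) → ends 48
height at 48 (size 4, align 4) → ends 52
format at 52 (size 4, align 4) → ends 56
mip_level at 56 (size 24, align 8) → ends 80
stride at 80 (size 4, align 4) → ends 84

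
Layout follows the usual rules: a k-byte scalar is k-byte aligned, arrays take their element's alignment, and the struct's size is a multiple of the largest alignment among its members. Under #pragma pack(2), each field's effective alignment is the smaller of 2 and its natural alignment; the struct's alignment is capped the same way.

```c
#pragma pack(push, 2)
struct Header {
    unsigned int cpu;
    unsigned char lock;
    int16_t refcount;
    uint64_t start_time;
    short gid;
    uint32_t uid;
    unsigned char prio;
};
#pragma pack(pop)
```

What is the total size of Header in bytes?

0..4  cpu  (4B, 2-aligned)
4..5  lock  (1B, 1-aligned)
5..6  -- padding (1B)
6..8  refcount  (2B, 2-aligned)
8..16  start_time  (8B, 2-aligned)
16..18  gid  (2B, 2-aligned)
18..22  uid  (4B, 2-aligned)
22..23  prio  (1B, 1-aligned)
23..24  -- tail padding (1B)
sizeof = 24, alignof = 2

24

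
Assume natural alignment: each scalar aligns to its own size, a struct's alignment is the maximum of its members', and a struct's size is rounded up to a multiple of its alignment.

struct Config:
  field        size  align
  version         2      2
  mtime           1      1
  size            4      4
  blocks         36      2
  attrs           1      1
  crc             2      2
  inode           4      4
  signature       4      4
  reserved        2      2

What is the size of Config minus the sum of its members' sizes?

4

0..2  version  (2B, 2-aligned)
2..3  mtime  (1B, 1-aligned)
3..4  -- padding (1B)
4..8  size  (4B, 4-aligned)
8..44  blocks  (36B, 2-aligned)
44..45  attrs  (1B, 1-aligned)
45..46  -- padding (1B)
46..48  crc  (2B, 2-aligned)
48..52  inode  (4B, 4-aligned)
52..56  signature  (4B, 4-aligned)
56..58  reserved  (2B, 2-aligned)
58..60  -- tail padding (2B)
sizeof = 60, alignof = 4
data bytes 56, size 60 → padding 4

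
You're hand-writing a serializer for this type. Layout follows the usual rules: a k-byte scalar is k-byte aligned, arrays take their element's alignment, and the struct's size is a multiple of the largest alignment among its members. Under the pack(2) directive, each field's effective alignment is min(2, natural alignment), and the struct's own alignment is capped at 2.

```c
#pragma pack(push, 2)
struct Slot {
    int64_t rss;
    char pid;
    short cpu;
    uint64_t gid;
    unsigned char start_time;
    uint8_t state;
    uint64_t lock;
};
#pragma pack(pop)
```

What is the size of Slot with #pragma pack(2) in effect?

30

@0: rss [8B, align 2] → 8
@8: pid [1B, align 1] → 9
+1 pad (align 2)
@10: cpu [2B, align 2] → 12
@12: gid [8B, align 2] → 20
@20: start_time [1B, align 1] → 21
@21: state [1B, align 1] → 22
@22: lock [8B, align 2] → 30
size 30, align 2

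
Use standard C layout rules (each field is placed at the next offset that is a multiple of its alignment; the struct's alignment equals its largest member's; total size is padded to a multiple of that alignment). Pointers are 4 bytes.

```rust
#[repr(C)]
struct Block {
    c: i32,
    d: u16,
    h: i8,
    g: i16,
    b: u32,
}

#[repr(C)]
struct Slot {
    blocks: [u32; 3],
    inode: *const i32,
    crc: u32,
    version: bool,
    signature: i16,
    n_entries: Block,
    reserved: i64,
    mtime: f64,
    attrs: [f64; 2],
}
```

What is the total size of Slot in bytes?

Block: @0: c [4B, align 4] → 4; @4: d [2B, align 2] → 6; @6: h [1B, align 1] → 7; +1 pad (align 2); @8: g [2B, align 2] → 10; +2 pad (align 4); @12: b [4B, align 4] → 16; size 16, align 4
@0: blocks [12B, align 4] → 12
@12: inode [4B, align 4] → 16
@16: crc [4B, align 4] → 20
@20: version [1B, align 1] → 21
+1 pad (align 2)
@22: signature [2B, align 2] → 24
@24: n_entries [16B, align 4] → 40
@40: reserved [8B, align 8] → 48
@48: mtime [8B, align 8] → 56
@56: attrs [16B, align 8] → 72
size 72, align 8

72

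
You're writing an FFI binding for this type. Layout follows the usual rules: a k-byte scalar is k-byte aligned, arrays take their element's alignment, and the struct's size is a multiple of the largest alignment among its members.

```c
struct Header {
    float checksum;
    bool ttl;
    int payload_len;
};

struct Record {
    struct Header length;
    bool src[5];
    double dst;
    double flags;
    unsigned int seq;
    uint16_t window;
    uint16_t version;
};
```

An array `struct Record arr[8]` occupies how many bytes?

Header: checksum at 0 (size 4, align 4) → ends 4; ttl at 4 (size 1, align 1) → ends 5; pad 3 to align 4 for payload_len; payload_len at 8 (size 4, align 4) → ends 12; total 12 bytes, alignment 4
length at 0 (size 12, align 4) → ends 12
src at 12 (size 5, align 1) → ends 17
pad 7 to align 8 for dst
dst at 24 (size 8, align 8) → ends 32
flags at 32 (size 8, align 8) → ends 40
seq at 40 (size 4, align 4) → ends 44
window at 44 (size 2, align 2) → ends 46
version at 46 (size 2, align 2) → ends 48
total 48 bytes, alignment 8
array of 8: 8 × 48 = 384

384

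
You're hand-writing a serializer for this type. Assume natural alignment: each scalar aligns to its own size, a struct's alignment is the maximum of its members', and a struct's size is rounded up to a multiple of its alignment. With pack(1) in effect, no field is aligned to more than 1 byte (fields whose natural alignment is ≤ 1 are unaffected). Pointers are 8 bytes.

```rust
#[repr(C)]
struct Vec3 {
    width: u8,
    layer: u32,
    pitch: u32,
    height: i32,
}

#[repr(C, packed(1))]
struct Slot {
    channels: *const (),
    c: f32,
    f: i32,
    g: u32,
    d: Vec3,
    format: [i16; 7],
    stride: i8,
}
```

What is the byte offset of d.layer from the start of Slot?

24

Vec3: 0..1  width  (1B, 1-aligned); 1..4  -- padding (3B); 4..8  layer  (4B, 4-aligned); 8..12  pitch  (4B, 4-aligned); 12..16  height  (4B, 4-aligned); sizeof = 16, alignof = 4
0..8  channels  (8B, 1-aligned)
8..12  c  (4B, 1-aligned)
12..16  f  (4B, 1-aligned)
16..20  g  (4B, 1-aligned)
20..36  d  (16B, 1-aligned)
within Vec3: layer at 4
20 + 4 = 24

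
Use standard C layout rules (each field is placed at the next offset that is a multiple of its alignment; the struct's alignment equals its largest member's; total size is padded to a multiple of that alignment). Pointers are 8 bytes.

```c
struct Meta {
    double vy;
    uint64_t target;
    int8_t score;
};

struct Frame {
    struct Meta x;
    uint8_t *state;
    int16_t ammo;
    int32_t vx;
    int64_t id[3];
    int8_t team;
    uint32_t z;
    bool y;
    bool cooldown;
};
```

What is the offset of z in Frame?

Meta: 0..8  vy  (8B, 8-aligned); 8..16  target  (8B, 8-aligned); 16..17  score  (1B, 1-aligned); 17..24  -- tail padding (7B); sizeof = 24, alignof = 8
0..24  x  (24B, 8-aligned)
24..32  state  (8B, 8-aligned)
32..34  ammo  (2B, 2-aligned)
34..36  -- padding (2B)
36..40  vx  (4B, 4-aligned)
40..64  id  (24B, 8-aligned)
64..65  team  (1B, 1-aligned)
65..68  -- padding (3B)
68..72  z  (4B, 4-aligned)

68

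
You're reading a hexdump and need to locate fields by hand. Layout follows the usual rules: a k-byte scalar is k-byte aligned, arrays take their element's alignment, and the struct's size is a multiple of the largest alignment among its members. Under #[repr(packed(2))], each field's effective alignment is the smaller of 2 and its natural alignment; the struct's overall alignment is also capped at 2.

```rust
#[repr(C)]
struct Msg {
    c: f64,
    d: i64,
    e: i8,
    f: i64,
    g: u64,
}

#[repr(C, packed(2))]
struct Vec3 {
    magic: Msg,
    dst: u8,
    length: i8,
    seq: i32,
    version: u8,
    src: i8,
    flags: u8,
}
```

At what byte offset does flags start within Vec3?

Msg: 0..8  c  (8B, 8-aligned); 8..16  d  (8B, 8-aligned); 16..17  e  (1B, 1-aligned); 17..24  -- padding (7B); 24..32  f  (8B, 8-aligned); 32..40  g  (8B, 8-aligned); sizeof = 40, alignof = 8
0..40  magic  (40B, 2-aligned)
40..41  dst  (1B, 1-aligned)
41..42  length  (1B, 1-aligned)
42..46  seq  (4B, 2-aligned)
46..47  version  (1B, 1-aligned)
47..48  src  (1B, 1-aligned)
48..49  flags  (1B, 1-aligned)

48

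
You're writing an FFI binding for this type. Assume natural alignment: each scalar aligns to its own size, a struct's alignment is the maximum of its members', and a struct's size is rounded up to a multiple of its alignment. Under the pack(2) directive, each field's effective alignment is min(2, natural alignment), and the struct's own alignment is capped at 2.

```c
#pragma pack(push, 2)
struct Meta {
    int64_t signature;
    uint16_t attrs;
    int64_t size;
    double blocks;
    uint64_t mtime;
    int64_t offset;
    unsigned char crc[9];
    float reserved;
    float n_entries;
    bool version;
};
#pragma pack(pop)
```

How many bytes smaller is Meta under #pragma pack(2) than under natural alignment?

10

natural layout:
  signature at 0 (size 8, align 8) → ends 8
  attrs at 8 (size 2, align 2) → ends 10
  pad 6 to align 8 for size
  size at 16 (size 8, align 8) → ends 24
  blocks at 24 (size 8, align 8) → ends 32
  mtime at 32 (size 8, align 8) → ends 40
  offset at 40 (size 8, align 8) → ends 48
  crc at 48 (size 9, align 1) → ends 57
  pad 3 to align 4 for reserved
  reserved at 60 (size 4, align 4) → ends 64
  n_entries at 64 (size 4, align 4) → ends 68
  version at 68 (size 1, align 1) → ends 69
  tail pad 3 to reach multiple of 8
  total 72 bytes, alignment 8
packed(2) layout:
  signature at 0 (size 8, align 2) → ends 8
  attrs at 8 (size 2, align 2) → ends 10
  size at 10 (size 8, align 2) → ends 18
  blocks at 18 (size 8, align 2) → ends 26
  mtime at 26 (size 8, align 2) → ends 34
  offset at 34 (size 8, align 2) → ends 42
  crc at 42 (size 9, align 1) → ends 51
  pad 1 to align 2 for reserved
  reserved at 52 (size 4, align 2) → ends 56
  n_entries at 56 (size 4, align 2) → ends 60
  version at 60 (size 1, align 1) → ends 61
  tail pad 1 to reach multiple of 2
  total 62 bytes, alignment 2
72 − 62 = 10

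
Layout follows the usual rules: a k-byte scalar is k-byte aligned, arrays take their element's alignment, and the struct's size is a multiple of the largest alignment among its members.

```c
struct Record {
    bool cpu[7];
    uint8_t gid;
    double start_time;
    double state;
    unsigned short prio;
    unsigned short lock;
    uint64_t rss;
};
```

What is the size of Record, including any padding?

40

0..7  cpu  (7B, 1-aligned)
7..8  gid  (1B, 1-aligned)
8..16  start_time  (8B, 8-aligned)
16..24  state  (8B, 8-aligned)
24..26  prio  (2B, 2-aligned)
26..28  lock  (2B, 2-aligned)
28..32  -- padding (4B)
32..40  rss  (8B, 8-aligned)
sizeof = 40, alignof = 8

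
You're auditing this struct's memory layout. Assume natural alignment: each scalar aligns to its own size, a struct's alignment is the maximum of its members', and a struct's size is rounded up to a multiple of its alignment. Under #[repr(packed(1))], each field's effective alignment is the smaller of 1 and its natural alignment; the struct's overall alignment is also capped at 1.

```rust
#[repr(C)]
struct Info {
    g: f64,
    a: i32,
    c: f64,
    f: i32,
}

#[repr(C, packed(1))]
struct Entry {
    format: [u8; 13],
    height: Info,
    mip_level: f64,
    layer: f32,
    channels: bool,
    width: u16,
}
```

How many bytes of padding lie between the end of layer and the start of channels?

0

Info: 0..8  g  (8B, 8-aligned); 8..12  a  (4B, 4-aligned); 12..16  -- padding (4B); 16..24  c  (8B, 8-aligned); 24..28  f  (4B, 4-aligned); 28..32  -- tail padding (4B); sizeof = 32, alignof = 8
0..13  format  (13B, 1-aligned)
13..45  height  (32B, 1-aligned)
45..53  mip_level  (8B, 1-aligned)
53..57  layer  (4B, 1-aligned)
57..58  channels  (1B, 1-aligned)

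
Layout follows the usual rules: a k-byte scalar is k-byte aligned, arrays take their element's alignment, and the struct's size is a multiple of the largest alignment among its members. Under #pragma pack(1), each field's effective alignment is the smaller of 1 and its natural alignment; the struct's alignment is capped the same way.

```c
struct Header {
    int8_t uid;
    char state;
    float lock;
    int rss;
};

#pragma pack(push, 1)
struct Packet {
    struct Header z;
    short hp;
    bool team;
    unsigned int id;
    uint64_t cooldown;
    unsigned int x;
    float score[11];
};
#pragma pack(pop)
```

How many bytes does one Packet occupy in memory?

75

Header: 0..1  uid  (1B, 1-aligned); 1..2  state  (1B, 1-aligned); 2..4  -- padding (2B); 4..8  lock  (4B, 4-aligned); 8..12  rss  (4B, 4-aligned); sizeof = 12, alignof = 4
0..12  z  (12B, 1-aligned)
12..14  hp  (2B, 1-aligned)
14..15  team  (1B, 1-aligned)
15..19  id  (4B, 1-aligned)
19..27  cooldown  (8B, 1-aligned)
27..31  x  (4B, 1-aligned)
31..75  score  (44B, 1-aligned)
sizeof = 75, alignof = 1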